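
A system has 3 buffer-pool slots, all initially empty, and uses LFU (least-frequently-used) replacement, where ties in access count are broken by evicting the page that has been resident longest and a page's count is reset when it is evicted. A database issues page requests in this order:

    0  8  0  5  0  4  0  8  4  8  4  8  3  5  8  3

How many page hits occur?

0 -> miss, frames {0}
8 -> miss, frames {0,8}
0 -> hit
5 -> miss, frames {0,8,5}
0 -> hit
4 -> miss, evict 8, frames {0,5,4}
0 -> hit
8 -> miss, evict 5, frames {0,4,8}
4 -> hit
8 -> hit
4 -> hit
8 -> hit
3 -> miss, evict 4, frames {0,8,3}
5 -> miss, evict 3, frames {0,8,5}
8 -> hit
3 -> miss, evict 5, frames {0,8,3}
Hits: 8.

8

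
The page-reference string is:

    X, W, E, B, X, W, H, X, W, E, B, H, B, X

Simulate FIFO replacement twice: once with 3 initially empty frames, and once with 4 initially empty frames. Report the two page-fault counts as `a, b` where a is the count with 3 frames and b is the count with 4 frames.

3 frames: F F F F F F F . . F F . . F → 10 faults.
4 frames: F F F F . . F F F F F F . F → 11 faults.
11 > 10: adding a frame increased faults — Belady's anomaly.

10, 11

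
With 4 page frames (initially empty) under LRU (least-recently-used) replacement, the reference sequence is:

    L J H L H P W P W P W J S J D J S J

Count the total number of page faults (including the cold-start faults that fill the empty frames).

8

L -> fault, frames (L)
J -> fault, frames (L J)
H -> fault, frames (L J H)
L -> hit
H -> hit
P -> fault, frames (J L H P)
W -> fault, evict J, frames (L H P W)
P -> hit
W -> hit
P -> hit
W -> hit
J -> fault, evict L, frames (H P W J)
S -> fault, evict H, frames (P W J S)
J -> hit
D -> fault, evict P, frames (W S J D)
J -> hit
S -> hit
J -> hit
Page faults: 8.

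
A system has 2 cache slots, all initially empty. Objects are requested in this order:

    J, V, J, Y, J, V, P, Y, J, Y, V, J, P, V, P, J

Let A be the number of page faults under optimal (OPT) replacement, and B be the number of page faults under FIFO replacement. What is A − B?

Under OPT: F F . F . F F . F . F . F . . F → 9 faults.
Under FIFO: F F . F F F F F F . F . F . . F → 11 faults.
A − B = 9 − 11 = -2.

-2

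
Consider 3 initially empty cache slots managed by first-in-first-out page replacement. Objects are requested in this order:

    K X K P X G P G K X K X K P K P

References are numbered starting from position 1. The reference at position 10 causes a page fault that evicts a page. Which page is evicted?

pos 1: K: fault, frames {K}
pos 2: X: fault, frames {K,X}
pos 3: K: hit
pos 4: P: fault, frames {K,X,P}
pos 5: X: hit
pos 6: G: fault, evict K, frames {X,P,G}
pos 7: P: hit
pos 8: G: hit
pos 9: K: fault, evict X, frames {P,G,K}
pos 10: X: fault, evict P, frames {G,K,X}
At position 10, page P is evicted.

P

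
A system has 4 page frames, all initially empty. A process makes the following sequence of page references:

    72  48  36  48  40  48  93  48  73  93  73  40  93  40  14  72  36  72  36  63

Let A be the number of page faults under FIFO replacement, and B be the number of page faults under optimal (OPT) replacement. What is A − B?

1

Under FIFO: F F F . F . F . F . . . . . F F F . . F → 10 faults.
Under OPT: F F F . F . F . F . . . . . F . F . . F → 9 faults.
A − B = 10 − 9 = 1.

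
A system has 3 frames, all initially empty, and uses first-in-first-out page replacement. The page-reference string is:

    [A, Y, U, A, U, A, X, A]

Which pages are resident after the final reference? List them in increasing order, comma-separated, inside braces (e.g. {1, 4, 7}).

{A, U, X}

A -> miss, frames [A]
Y -> miss, frames [A, Y]
U -> miss, frames [A, Y, U]
A -> hit
U -> hit
A -> hit
X -> miss, evict A, frames [Y, U, X]
A -> miss, evict Y, frames [U, X, A]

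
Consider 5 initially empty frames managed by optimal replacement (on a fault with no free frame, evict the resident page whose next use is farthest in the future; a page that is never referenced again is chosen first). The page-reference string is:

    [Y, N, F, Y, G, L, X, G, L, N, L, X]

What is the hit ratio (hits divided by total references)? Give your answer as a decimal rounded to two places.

0.50

Y -> fault, frames (Y)
N -> fault, frames (Y N)
F -> fault, frames (Y N F)
Y -> hit
G -> fault, frames (Y N F G)
L -> fault, frames (Y N F G L)
X -> fault, evict F, frames (Y N G L X)
G -> hit
L -> hit
N -> hit
L -> hit
X -> hit
Hits: 6 of 12 references → 6/12 = 0.5000.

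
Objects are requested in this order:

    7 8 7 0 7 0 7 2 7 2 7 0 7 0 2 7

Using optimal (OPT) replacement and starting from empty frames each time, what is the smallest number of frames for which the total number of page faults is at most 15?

2

f=1: 16 faults
f=2: 6 faults
f=3: 4 faults
f=4: 4 faults
Smallest f with faults ≤ 15 is 2.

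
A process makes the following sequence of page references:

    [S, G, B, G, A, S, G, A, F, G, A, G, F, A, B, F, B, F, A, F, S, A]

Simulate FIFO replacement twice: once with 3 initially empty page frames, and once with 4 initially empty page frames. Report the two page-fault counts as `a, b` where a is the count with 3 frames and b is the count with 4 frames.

10, 6

3 frames: F F F . F F F . F . F . . . F . . . . . F . → 10 faults.
4 frames: F F F . F . . . F . . . . . . . . . . . F . → 6 faults.
6 < 10: adding a frame reduced faults, as is typical.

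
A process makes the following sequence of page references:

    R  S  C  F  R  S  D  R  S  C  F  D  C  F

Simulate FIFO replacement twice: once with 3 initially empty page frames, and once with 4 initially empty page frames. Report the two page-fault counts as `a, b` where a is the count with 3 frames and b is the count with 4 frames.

3 frames: F F F F F F F . . F F . . . → 9 faults.
4 frames: F F F F . . F F F F F F . . → 10 faults.
10 > 9: adding a frame increased faults — Belady's anomaly.

9, 10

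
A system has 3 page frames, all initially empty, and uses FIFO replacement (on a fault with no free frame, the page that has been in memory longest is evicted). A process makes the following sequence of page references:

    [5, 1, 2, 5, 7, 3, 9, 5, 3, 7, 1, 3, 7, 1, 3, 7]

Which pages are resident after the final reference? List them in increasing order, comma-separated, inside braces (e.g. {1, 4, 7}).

{1, 3, 7}

5 → miss, frames (5)
1 → miss, frames (5 1)
2 → miss, frames (5 1 2)
5 → hit
7 → miss, evict 5, frames (1 2 7)
3 → miss, evict 1, frames (2 7 3)
9 → miss, evict 2, frames (7 3 9)
5 → miss, evict 7, frames (3 9 5)
3 → hit
7 → miss, evict 3, frames (9 5 7)
1 → miss, evict 9, frames (5 7 1)
3 → miss, evict 5, frames (7 1 3)
7 → hit
1 → hit
3 → hit
7 → hit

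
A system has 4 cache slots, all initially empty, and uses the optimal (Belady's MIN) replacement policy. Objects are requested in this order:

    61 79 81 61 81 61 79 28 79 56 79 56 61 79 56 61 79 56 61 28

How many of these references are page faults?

5

61 -> fault, frames {61}
79 -> fault, frames {61,79}
81 -> fault, frames {61,79,81}
61 -> hit
81 -> hit
61 -> hit
79 -> hit
28 -> fault, frames {61,79,81,28}
79 -> hit
56 -> fault, evict 81, frames {61,79,28,56}
79 -> hit
56 -> hit
61 -> hit
79 -> hit
56 -> hit
61 -> hit
79 -> hit
56 -> hit
61 -> hit
28 -> hit
Page faults: 5.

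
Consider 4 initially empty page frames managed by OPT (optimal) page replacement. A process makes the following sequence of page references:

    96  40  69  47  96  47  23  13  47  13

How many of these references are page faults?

6

96 → fault, frames (96)
40 → fault, frames (96 40)
69 → fault, frames (96 40 69)
47 → fault, frames (96 40 69 47)
96 → hit
47 → hit
23 → fault, evict 69, frames (96 40 47 23)
13 → fault, evict 23, frames (96 40 47 13)
47 → hit
13 → hit
Page faults: 6.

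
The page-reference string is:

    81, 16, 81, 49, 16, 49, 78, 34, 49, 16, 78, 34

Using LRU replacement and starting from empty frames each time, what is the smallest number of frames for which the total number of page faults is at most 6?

4

f=1: 12 faults
f=2: 10 faults
f=3: 8 faults
f=4: 5 faults
f=5: 5 faults
Smallest f with faults ≤ 6 is 4.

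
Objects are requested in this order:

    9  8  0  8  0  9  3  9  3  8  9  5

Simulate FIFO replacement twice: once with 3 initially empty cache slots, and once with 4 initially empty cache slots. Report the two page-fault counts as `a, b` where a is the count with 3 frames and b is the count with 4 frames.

3 frames: F F F . . . F F . F . F → 7 faults.
4 frames: F F F . . . F . . . . F → 5 faults.
5 < 7: adding a frame reduced faults, as is typical.

7, 5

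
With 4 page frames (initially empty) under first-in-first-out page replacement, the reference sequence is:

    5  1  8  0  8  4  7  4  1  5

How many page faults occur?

5 -> fault, frames {5}
1 -> fault, frames {5,1}
8 -> fault, frames {5,1,8}
0 -> fault, frames {5,1,8,0}
8 -> hit
4 -> fault, evict 5, frames {1,8,0,4}
7 -> fault, evict 1, frames {8,0,4,7}
4 -> hit
1 -> fault, evict 8, frames {0,4,7,1}
5 -> fault, evict 0, frames {4,7,1,5}
Page faults: 8.

8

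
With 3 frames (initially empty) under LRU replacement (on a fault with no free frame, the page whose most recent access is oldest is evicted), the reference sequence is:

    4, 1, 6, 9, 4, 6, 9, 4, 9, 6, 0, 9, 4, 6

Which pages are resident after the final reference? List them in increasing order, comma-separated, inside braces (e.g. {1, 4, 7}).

{4, 6, 9}

4: miss, frames (4)
1: miss, frames (4 1)
6: miss, frames (4 1 6)
9: miss, evict 4, frames (1 6 9)
4: miss, evict 1, frames (6 9 4)
6: hit
9: hit
4: hit
9: hit
6: hit
0: miss, evict 4, frames (9 6 0)
9: hit
4: miss, evict 6, frames (0 9 4)
6: miss, evict 0, frames (9 4 6)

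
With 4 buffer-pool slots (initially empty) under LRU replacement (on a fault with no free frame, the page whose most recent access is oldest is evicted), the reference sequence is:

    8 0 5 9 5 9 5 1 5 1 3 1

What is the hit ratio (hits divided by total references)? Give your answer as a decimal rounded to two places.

8 → miss, frames [8]
0 → miss, frames [8, 0]
5 → miss, frames [8, 0, 5]
9 → miss, frames [8, 0, 5, 9]
5 → hit
9 → hit
5 → hit
1 → miss, evict 8, frames [0, 9, 5, 1]
5 → hit
1 → hit
3 → miss, evict 0, frames [9, 5, 1, 3]
1 → hit
Hits: 6 of 12 references → 6/12 = 0.5000.

0.50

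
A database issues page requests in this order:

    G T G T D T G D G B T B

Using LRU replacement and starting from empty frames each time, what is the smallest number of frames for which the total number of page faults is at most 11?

f=1: 12 faults
f=2: 7 faults
f=3: 5 faults
f=4: 4 faults
Smallest f with faults ≤ 11 is 2.

2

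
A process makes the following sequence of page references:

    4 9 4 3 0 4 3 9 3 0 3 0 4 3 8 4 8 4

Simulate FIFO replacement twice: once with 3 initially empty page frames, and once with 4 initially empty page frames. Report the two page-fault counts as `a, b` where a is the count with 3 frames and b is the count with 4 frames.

3 frames: F F . F F F . F F F . . F . F . . . → 10 faults.
4 frames: F F . F F . . . . . . . . . F F . . → 6 faults.
6 < 10: adding a frame reduced faults, as is typical.

10, 6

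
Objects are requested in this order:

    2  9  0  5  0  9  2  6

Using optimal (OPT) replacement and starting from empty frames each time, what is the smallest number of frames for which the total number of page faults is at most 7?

f=1: 8 faults
f=2: 7 faults
f=3: 6 faults
f=4: 5 faults
f=5: 5 faults
Smallest f with faults ≤ 7 is 2.

2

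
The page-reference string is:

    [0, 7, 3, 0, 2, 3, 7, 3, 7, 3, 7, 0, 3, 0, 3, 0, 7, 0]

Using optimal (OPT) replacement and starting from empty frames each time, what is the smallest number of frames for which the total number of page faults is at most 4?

f=1: 18 faults
f=2: 7 faults
f=3: 5 faults
f=4: 4 faults
Smallest f with faults ≤ 4 is 4.

4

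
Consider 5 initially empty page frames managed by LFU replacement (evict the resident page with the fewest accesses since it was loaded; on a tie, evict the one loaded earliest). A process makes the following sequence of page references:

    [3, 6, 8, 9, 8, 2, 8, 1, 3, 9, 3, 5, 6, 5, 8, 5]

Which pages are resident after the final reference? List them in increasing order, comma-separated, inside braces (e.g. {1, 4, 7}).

{3, 5, 6, 8, 9}

3: miss, frames (3)
6: miss, frames (3 6)
8: miss, frames (3 6 8)
9: miss, frames (3 6 8 9)
8: hit
2: miss, frames (3 6 8 9 2)
8: hit
1: miss, evict 3, frames (6 8 9 2 1)
3: miss, evict 6, frames (8 9 2 1 3)
9: hit
3: hit
5: miss, evict 2, frames (8 9 1 3 5)
6: miss, evict 1, frames (8 9 3 5 6)
5: hit
8: hit
5: hit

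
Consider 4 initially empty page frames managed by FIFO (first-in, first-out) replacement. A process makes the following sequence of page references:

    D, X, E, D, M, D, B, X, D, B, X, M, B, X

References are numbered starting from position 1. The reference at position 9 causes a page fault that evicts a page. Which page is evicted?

pos 1: D → miss, frames (D)
pos 2: X → miss, frames (D X)
pos 3: E → miss, frames (D X E)
pos 4: D → hit
pos 5: M → miss, frames (D X E M)
pos 6: D → hit
pos 7: B → miss, evict D, frames (X E M B)
pos 8: X → hit
pos 9: D → miss, evict X, frames (E M B D)
At position 9, page X is evicted.

X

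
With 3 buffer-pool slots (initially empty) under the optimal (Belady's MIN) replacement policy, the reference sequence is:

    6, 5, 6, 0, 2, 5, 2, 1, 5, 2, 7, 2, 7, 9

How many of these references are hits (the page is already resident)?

7

6 → miss, frames {6}
5 → miss, frames {6,5}
6 → hit
0 → miss, frames {6,5,0}
2 → miss, evict 0, frames {6,5,2}
5 → hit
2 → hit
1 → miss, evict 6, frames {5,2,1}
5 → hit
2 → hit
7 → miss, evict 1, frames {5,2,7}
2 → hit
7 → hit
9 → miss, evict 7, frames {5,2,9}
Hits: 7.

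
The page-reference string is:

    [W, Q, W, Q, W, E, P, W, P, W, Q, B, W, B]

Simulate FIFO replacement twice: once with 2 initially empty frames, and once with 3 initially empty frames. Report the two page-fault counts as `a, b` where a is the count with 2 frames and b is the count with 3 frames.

2 frames: F F . . . F F F . . F F F . → 8 faults.
3 frames: F F . . . F F F . . F F . . → 7 faults.
7 < 8: adding a frame reduced faults, as is typical.

8, 7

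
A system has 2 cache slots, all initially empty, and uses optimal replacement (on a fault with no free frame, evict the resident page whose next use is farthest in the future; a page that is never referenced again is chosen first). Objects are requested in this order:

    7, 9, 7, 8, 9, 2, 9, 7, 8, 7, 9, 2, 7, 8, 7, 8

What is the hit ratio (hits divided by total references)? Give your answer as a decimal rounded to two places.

7 → fault, frames [7]
9 → fault, frames [7, 9]
7 → hit
8 → fault, evict 7, frames [9, 8]
9 → hit
2 → fault, evict 8, frames [9, 2]
9 → hit
7 → fault, evict 2, frames [9, 7]
8 → fault, evict 9, frames [7, 8]
7 → hit
9 → fault, evict 8, frames [7, 9]
2 → fault, evict 9, frames [7, 2]
7 → hit
8 → fault, evict 2, frames [7, 8]
7 → hit
8 → hit
Hits: 7 of 16 references → 7/16 = 0.4375.

0.44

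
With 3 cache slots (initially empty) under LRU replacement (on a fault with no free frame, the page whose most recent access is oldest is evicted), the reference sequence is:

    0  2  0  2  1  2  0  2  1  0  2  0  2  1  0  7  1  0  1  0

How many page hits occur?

16

0: fault, frames [0]
2: fault, frames [0, 2]
0: hit
2: hit
1: fault, frames [0, 2, 1]
2: hit
0: hit
2: hit
1: hit
0: hit
2: hit
0: hit
2: hit
1: hit
0: hit
7: fault, evict 2, frames [1, 0, 7]
1: hit
0: hit
1: hit
0: hit
Hits: 16.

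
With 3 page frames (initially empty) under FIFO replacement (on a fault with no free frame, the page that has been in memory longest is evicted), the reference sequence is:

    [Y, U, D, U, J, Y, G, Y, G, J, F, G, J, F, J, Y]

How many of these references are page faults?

9

Y -> fault, frames (Y)
U -> fault, frames (Y U)
D -> fault, frames (Y U D)
U -> hit
J -> fault, evict Y, frames (U D J)
Y -> fault, evict U, frames (D J Y)
G -> fault, evict D, frames (J Y G)
Y -> hit
G -> hit
J -> hit
F -> fault, evict J, frames (Y G F)
G -> hit
J -> fault, evict Y, frames (G F J)
F -> hit
J -> hit
Y -> fault, evict G, frames (F J Y)
Page faults: 9.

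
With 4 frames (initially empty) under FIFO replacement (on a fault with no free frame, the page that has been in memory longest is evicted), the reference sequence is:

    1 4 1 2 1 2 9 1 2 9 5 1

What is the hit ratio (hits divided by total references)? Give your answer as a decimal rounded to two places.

1 → fault, frames [1]
4 → fault, frames [1, 4]
1 → hit
2 → fault, frames [1, 4, 2]
1 → hit
2 → hit
9 → fault, frames [1, 4, 2, 9]
1 → hit
2 → hit
9 → hit
5 → fault, evict 1, frames [4, 2, 9, 5]
1 → fault, evict 4, frames [2, 9, 5, 1]
Hits: 6 of 12 references → 6/12 = 0.5000.

0.50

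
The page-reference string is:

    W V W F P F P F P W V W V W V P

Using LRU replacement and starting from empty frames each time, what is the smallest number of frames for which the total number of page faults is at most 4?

f=1: 16 faults
f=2: 7 faults
f=3: 5 faults
f=4: 4 faults
Smallest f with faults ≤ 4 is 4.

4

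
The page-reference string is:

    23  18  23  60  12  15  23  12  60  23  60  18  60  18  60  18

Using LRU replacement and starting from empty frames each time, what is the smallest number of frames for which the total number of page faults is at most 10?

2

f=1: 16 faults
f=2: 10 faults
f=3: 8 faults
f=4: 6 faults
f=5: 5 faults
Smallest f with faults ≤ 10 is 2.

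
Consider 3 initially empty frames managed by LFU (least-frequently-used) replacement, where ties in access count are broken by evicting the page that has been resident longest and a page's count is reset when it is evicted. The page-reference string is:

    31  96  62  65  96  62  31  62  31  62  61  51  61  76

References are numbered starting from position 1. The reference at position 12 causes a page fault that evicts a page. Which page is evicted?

pos 1: 31: miss, frames (31)
pos 2: 96: miss, frames (31 96)
pos 3: 62: miss, frames (31 96 62)
pos 4: 65: miss, evict 31, frames (96 62 65)
pos 5: 96: hit
pos 6: 62: hit
pos 7: 31: miss, evict 65, frames (96 62 31)
pos 8: 62: hit
pos 9: 31: hit
pos 10: 62: hit
pos 11: 61: miss, evict 96, frames (62 31 61)
pos 12: 51: miss, evict 61, frames (62 31 51)
At position 12, page 61 is evicted.

61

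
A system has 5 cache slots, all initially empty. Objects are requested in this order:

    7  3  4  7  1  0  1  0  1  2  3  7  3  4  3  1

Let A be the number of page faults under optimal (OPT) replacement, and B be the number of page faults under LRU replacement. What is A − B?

-2

Under OPT: F F F . F F . . . F . . . . . . → 6 faults.
Under LRU: F F F . F F . . . F F . . F . . → 8 faults.
A − B = 6 − 8 = -2.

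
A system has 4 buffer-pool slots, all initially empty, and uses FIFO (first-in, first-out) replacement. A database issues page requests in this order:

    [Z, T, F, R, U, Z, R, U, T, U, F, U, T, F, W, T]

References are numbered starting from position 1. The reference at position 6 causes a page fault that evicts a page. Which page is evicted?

T

pos 1: Z -> miss, frames (Z)
pos 2: T -> miss, frames (Z T)
pos 3: F -> miss, frames (Z T F)
pos 4: R -> miss, frames (Z T F R)
pos 5: U -> miss, evict Z, frames (T F R U)
pos 6: Z -> miss, evict T, frames (F R U Z)
At position 6, page T is evicted.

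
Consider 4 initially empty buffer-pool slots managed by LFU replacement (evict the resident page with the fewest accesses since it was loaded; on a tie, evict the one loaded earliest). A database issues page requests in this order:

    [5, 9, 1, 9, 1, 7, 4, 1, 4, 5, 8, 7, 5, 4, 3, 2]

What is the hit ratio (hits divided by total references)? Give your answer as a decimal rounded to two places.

5: miss, frames [5]
9: miss, frames [5, 9]
1: miss, frames [5, 9, 1]
9: hit
1: hit
7: miss, frames [5, 9, 1, 7]
4: miss, evict 5, frames [9, 1, 7, 4]
1: hit
4: hit
5: miss, evict 7, frames [9, 1, 4, 5]
8: miss, evict 5, frames [9, 1, 4, 8]
7: miss, evict 8, frames [9, 1, 4, 7]
5: miss, evict 7, frames [9, 1, 4, 5]
4: hit
3: miss, evict 5, frames [9, 1, 4, 3]
2: miss, evict 3, frames [9, 1, 4, 2]
Hits: 5 of 16 references → 5/16 = 0.3125.

0.31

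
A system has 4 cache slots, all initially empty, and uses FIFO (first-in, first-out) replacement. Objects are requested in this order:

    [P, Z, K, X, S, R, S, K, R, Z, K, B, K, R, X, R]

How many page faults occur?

P: miss, frames [P]
Z: miss, frames [P, Z]
K: miss, frames [P, Z, K]
X: miss, frames [P, Z, K, X]
S: miss, evict P, frames [Z, K, X, S]
R: miss, evict Z, frames [K, X, S, R]
S: hit
K: hit
R: hit
Z: miss, evict K, frames [X, S, R, Z]
K: miss, evict X, frames [S, R, Z, K]
B: miss, evict S, frames [R, Z, K, B]
K: hit
R: hit
X: miss, evict R, frames [Z, K, B, X]
R: miss, evict Z, frames [K, B, X, R]
Page faults: 11.

11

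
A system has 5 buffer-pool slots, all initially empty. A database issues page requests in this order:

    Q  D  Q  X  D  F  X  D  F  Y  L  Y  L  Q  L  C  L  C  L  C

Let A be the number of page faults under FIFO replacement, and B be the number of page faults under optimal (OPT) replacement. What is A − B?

1

Under FIFO: F F . F . F . . . F F . . F . F . . . . → 8 faults.
Under OPT: F F . F . F . . . F F . . . . F . . . . → 7 faults.
A − B = 8 − 7 = 1.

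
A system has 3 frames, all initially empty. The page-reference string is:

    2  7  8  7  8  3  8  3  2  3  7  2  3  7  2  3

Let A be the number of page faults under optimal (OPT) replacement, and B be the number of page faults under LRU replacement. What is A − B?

Under OPT: F F F . . F . . . . F . . . . . → 5 faults.
Under LRU: F F F . . F . . F . F . . . . . → 6 faults.
A − B = 5 − 6 = -1.

-1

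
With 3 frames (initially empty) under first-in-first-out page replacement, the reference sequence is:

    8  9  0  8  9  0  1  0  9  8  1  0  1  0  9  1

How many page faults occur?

8 -> miss, frames {8}
9 -> miss, frames {8,9}
0 -> miss, frames {8,9,0}
8 -> hit
9 -> hit
0 -> hit
1 -> miss, evict 8, frames {9,0,1}
0 -> hit
9 -> hit
8 -> miss, evict 9, frames {0,1,8}
1 -> hit
0 -> hit
1 -> hit
0 -> hit
9 -> miss, evict 0, frames {1,8,9}
1 -> hit
Page faults: 6.

6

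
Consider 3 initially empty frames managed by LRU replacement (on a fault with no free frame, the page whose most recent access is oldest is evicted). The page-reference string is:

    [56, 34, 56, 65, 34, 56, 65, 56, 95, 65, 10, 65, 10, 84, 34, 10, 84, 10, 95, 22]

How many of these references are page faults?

9

56 → fault, frames (56)
34 → fault, frames (56 34)
56 → hit
65 → fault, frames (34 56 65)
34 → hit
56 → hit
65 → hit
56 → hit
95 → fault, evict 34, frames (65 56 95)
65 → hit
10 → fault, evict 56, frames (95 65 10)
65 → hit
10 → hit
84 → fault, evict 95, frames (65 10 84)
34 → fault, evict 65, frames (10 84 34)
10 → hit
84 → hit
10 → hit
95 → fault, evict 34, frames (84 10 95)
22 → fault, evict 84, frames (10 95 22)
Page faults: 9.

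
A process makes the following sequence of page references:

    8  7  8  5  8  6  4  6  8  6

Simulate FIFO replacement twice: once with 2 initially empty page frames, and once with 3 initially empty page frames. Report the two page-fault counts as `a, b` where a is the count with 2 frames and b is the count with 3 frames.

8, 6

2 frames: F F . F F F F . F F → 8 faults.
3 frames: F F . F . F F . F . → 6 faults.
6 < 8: adding a frame reduced faults, as is typical.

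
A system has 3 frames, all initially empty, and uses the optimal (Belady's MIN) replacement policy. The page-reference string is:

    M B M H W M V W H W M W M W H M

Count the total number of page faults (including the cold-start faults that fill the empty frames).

M: miss, frames [M]
B: miss, frames [M, B]
M: hit
H: miss, frames [M, B, H]
W: miss, evict B, frames [M, H, W]
M: hit
V: miss, evict M, frames [H, W, V]
W: hit
H: hit
W: hit
M: miss, evict V, frames [H, W, M]
W: hit
M: hit
W: hit
H: hit
M: hit
Page faults: 6.

6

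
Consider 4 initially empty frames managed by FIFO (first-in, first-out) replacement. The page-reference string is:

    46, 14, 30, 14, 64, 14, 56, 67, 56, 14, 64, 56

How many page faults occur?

46 -> miss, frames [46]
14 -> miss, frames [46, 14]
30 -> miss, frames [46, 14, 30]
14 -> hit
64 -> miss, frames [46, 14, 30, 64]
14 -> hit
56 -> miss, evict 46, frames [14, 30, 64, 56]
67 -> miss, evict 14, frames [30, 64, 56, 67]
56 -> hit
14 -> miss, evict 30, frames [64, 56, 67, 14]
64 -> hit
56 -> hit
Page faults: 7.

7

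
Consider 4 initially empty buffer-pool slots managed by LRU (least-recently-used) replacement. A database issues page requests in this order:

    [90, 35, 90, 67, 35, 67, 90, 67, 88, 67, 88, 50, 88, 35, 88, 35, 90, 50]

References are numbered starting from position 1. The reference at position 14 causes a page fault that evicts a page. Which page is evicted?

90

pos 1: 90: fault, frames (90)
pos 2: 35: fault, frames (90 35)
pos 3: 90: hit
pos 4: 67: fault, frames (35 90 67)
pos 5: 35: hit
pos 6: 67: hit
pos 7: 90: hit
pos 8: 67: hit
pos 9: 88: fault, frames (35 90 67 88)
pos 10: 67: hit
pos 11: 88: hit
pos 12: 50: fault, evict 35, frames (90 67 88 50)
pos 13: 88: hit
pos 14: 35: fault, evict 90, frames (67 50 88 35)
At position 14, page 90 is evicted.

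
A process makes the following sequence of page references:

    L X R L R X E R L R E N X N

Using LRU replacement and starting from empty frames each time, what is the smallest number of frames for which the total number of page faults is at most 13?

f=1: 14 faults
f=2: 11 faults
f=3: 7 faults
f=4: 6 faults
f=5: 5 faults
Smallest f with faults ≤ 13 is 2.

2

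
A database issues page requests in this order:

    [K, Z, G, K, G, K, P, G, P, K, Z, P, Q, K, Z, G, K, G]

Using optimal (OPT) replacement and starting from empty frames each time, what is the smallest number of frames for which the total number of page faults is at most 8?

3

f=1: 18 faults
f=2: 9 faults
f=3: 7 faults
f=4: 5 faults
f=5: 5 faults
Smallest f with faults ≤ 8 is 3.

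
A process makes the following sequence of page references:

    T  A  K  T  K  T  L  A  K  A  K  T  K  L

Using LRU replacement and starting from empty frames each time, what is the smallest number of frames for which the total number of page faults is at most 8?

f=1: 14 faults
f=2: 9 faults
f=3: 8 faults
f=4: 4 faults
Smallest f with faults ≤ 8 is 3.

3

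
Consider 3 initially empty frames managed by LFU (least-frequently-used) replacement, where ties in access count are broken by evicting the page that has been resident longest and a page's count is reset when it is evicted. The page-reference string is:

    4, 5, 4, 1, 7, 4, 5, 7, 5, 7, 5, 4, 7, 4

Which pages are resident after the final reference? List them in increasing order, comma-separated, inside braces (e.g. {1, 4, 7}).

4: miss, frames {4}
5: miss, frames {4,5}
4: hit
1: miss, frames {4,5,1}
7: miss, evict 5, frames {4,1,7}
4: hit
5: miss, evict 1, frames {4,7,5}
7: hit
5: hit
7: hit
5: hit
4: hit
7: hit
4: hit

{4, 5, 7}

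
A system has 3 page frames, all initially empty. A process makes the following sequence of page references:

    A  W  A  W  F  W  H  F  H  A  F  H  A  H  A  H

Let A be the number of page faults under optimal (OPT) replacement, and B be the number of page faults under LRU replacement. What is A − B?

Under OPT: F F . . F . F . . . . . . . . . → 4 faults.
Under LRU: F F . . F . F . . F . . . . . . → 5 faults.
A − B = 4 − 5 = -1.

-1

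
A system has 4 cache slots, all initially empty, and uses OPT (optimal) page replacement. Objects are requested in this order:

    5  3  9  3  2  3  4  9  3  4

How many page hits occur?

5 -> miss, frames [5]
3 -> miss, frames [5, 3]
9 -> miss, frames [5, 3, 9]
3 -> hit
2 -> miss, frames [5, 3, 9, 2]
3 -> hit
4 -> miss, evict 2, frames [5, 3, 9, 4]
9 -> hit
3 -> hit
4 -> hit
Hits: 5.

5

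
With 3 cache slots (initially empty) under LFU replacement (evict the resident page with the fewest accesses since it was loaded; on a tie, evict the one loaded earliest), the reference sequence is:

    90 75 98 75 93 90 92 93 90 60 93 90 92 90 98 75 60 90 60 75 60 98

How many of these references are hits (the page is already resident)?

90 -> fault, frames [90]
75 -> fault, frames [90, 75]
98 -> fault, frames [90, 75, 98]
75 -> hit
93 -> fault, evict 90, frames [75, 98, 93]
90 -> fault, evict 98, frames [75, 93, 90]
92 -> fault, evict 93, frames [75, 90, 92]
93 -> fault, evict 90, frames [75, 92, 93]
90 -> fault, evict 92, frames [75, 93, 90]
60 -> fault, evict 93, frames [75, 90, 60]
93 -> fault, evict 90, frames [75, 60, 93]
90 -> fault, evict 60, frames [75, 93, 90]
92 -> fault, evict 93, frames [75, 90, 92]
90 -> hit
98 -> fault, evict 92, frames [75, 90, 98]
75 -> hit
60 -> fault, evict 98, frames [75, 90, 60]
90 -> hit
60 -> hit
75 -> hit
60 -> hit
98 -> fault, evict 90, frames [75, 60, 98]
Hits: 7.

7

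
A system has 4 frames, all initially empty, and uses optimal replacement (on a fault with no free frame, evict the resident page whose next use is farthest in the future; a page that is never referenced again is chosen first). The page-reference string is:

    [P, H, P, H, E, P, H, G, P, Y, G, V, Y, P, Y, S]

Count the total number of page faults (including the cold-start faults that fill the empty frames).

P: fault, frames [P]
H: fault, frames [P, H]
P: hit
H: hit
E: fault, frames [P, H, E]
P: hit
H: hit
G: fault, frames [P, H, E, G]
P: hit
Y: fault, evict E, frames [P, H, G, Y]
G: hit
V: fault, evict G, frames [P, H, Y, V]
Y: hit
P: hit
Y: hit
S: fault, evict V, frames [P, H, Y, S]
Page faults: 7.

7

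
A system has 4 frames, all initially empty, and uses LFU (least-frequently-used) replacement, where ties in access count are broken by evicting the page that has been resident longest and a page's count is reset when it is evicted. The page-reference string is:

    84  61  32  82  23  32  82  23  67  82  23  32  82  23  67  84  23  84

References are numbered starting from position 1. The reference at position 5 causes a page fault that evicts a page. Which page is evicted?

84

pos 1: 84 → miss, frames {84}
pos 2: 61 → miss, frames {84,61}
pos 3: 32 → miss, frames {84,61,32}
pos 4: 82 → miss, frames {84,61,32,82}
pos 5: 23 → miss, evict 84, frames {61,32,82,23}
At position 5, page 84 is evicted.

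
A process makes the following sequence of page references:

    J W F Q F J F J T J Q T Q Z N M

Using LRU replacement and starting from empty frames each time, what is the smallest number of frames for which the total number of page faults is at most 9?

f=1: 16 faults
f=2: 11 faults
f=3: 10 faults
f=4: 8 faults
f=5: 8 faults
f=6: 8 faults
f=7: 8 faults
f=8: 8 faults
Smallest f with faults ≤ 9 is 4.

4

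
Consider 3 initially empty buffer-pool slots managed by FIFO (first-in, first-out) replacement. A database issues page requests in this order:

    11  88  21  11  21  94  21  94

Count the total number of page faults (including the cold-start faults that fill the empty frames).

11 -> miss, frames {11}
88 -> miss, frames {11,88}
21 -> miss, frames {11,88,21}
11 -> hit
21 -> hit
94 -> miss, evict 11, frames {88,21,94}
21 -> hit
94 -> hit
Page faults: 4.

4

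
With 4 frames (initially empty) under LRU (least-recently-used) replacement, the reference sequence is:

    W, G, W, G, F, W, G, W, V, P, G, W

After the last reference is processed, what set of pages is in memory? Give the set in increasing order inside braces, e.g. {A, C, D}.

W → fault, frames {W}
G → fault, frames {W,G}
W → hit
G → hit
F → fault, frames {W,G,F}
W → hit
G → hit
W → hit
V → fault, frames {F,G,W,V}
P → fault, evict F, frames {G,W,V,P}
G → hit
W → hit

{G, P, V, W}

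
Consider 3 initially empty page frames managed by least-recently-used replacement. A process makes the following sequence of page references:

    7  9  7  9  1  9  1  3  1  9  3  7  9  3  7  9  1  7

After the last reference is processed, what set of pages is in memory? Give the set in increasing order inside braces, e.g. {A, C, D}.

7 → fault, frames {7}
9 → fault, frames {7,9}
7 → hit
9 → hit
1 → fault, frames {7,9,1}
9 → hit
1 → hit
3 → fault, evict 7, frames {9,1,3}
1 → hit
9 → hit
3 → hit
7 → fault, evict 1, frames {9,3,7}
9 → hit
3 → hit
7 → hit
9 → hit
1 → fault, evict 3, frames {7,9,1}
7 → hit

{1, 7, 9}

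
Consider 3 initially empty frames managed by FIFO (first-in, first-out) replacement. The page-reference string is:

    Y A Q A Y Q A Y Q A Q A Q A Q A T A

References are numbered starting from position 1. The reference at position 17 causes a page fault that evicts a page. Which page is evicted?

Y

pos 1: Y: miss, frames (Y)
pos 2: A: miss, frames (Y A)
pos 3: Q: miss, frames (Y A Q)
pos 4: A: hit
pos 5: Y: hit
pos 6: Q: hit
pos 7: A: hit
pos 8: Y: hit
pos 9: Q: hit
pos 10: A: hit
pos 11: Q: hit
pos 12: A: hit
pos 13: Q: hit
pos 14: A: hit
pos 15: Q: hit
pos 16: A: hit
pos 17: T: miss, evict Y, frames (A Q T)
At position 17, page Y is evicted.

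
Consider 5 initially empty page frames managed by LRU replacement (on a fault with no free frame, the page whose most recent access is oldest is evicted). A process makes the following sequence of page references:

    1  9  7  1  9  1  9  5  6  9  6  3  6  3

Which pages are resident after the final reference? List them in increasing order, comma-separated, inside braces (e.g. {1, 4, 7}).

1: miss, frames {1}
9: miss, frames {1,9}
7: miss, frames {1,9,7}
1: hit
9: hit
1: hit
9: hit
5: miss, frames {7,1,9,5}
6: miss, frames {7,1,9,5,6}
9: hit
6: hit
3: miss, evict 7, frames {1,5,9,6,3}
6: hit
3: hit

{1, 3, 5, 6, 9}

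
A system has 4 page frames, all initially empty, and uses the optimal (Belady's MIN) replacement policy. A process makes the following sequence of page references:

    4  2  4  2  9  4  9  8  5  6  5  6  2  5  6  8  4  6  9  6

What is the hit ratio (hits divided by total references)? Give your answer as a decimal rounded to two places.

0.60

4: miss, frames {4}
2: miss, frames {4,2}
4: hit
2: hit
9: miss, frames {4,2,9}
4: hit
9: hit
8: miss, frames {4,2,9,8}
5: miss, evict 9, frames {4,2,8,5}
6: miss, evict 4, frames {2,8,5,6}
5: hit
6: hit
2: hit
5: hit
6: hit
8: hit
4: miss, evict 5, frames {2,8,6,4}
6: hit
9: miss, evict 4, frames {2,8,6,9}
6: hit
Hits: 12 of 20 references → 12/20 = 0.6000.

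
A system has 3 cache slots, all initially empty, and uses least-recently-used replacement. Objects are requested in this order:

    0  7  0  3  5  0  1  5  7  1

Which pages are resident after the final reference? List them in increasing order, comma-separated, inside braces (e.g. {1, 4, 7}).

0 → miss, frames (0)
7 → miss, frames (0 7)
0 → hit
3 → miss, frames (7 0 3)
5 → miss, evict 7, frames (0 3 5)
0 → hit
1 → miss, evict 3, frames (5 0 1)
5 → hit
7 → miss, evict 0, frames (1 5 7)
1 → hit

{1, 5, 7}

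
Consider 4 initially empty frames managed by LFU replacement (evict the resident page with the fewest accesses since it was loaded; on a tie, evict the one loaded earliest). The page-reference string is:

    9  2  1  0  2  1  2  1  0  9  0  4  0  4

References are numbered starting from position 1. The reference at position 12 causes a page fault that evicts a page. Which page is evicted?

9

pos 1: 9 -> fault, frames {9}
pos 2: 2 -> fault, frames {9,2}
pos 3: 1 -> fault, frames {9,2,1}
pos 4: 0 -> fault, frames {9,2,1,0}
pos 5: 2 -> hit
pos 6: 1 -> hit
pos 7: 2 -> hit
pos 8: 1 -> hit
pos 9: 0 -> hit
pos 10: 9 -> hit
pos 11: 0 -> hit
pos 12: 4 -> fault, evict 9, frames {2,1,0,4}
At position 12, page 9 is evicted.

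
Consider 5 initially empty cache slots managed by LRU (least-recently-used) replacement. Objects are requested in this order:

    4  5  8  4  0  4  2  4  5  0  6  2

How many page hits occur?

4 -> fault, frames {4}
5 -> fault, frames {4,5}
8 -> fault, frames {4,5,8}
4 -> hit
0 -> fault, frames {5,8,4,0}
4 -> hit
2 -> fault, frames {5,8,0,4,2}
4 -> hit
5 -> hit
0 -> hit
6 -> fault, evict 8, frames {2,4,5,0,6}
2 -> hit
Hits: 6.

6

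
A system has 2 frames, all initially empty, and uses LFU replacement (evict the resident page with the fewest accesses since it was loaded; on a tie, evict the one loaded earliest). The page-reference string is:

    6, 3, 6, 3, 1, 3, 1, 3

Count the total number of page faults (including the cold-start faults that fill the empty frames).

6 → miss, frames (6)
3 → miss, frames (6 3)
6 → hit
3 → hit
1 → miss, evict 6, frames (3 1)
3 → hit
1 → hit
3 → hit
Page faults: 3.

3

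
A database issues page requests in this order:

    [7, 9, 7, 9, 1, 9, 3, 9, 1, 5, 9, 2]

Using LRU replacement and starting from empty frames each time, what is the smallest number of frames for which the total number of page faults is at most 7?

3

f=1: 12 faults
f=2: 8 faults
f=3: 6 faults
f=4: 6 faults
f=5: 6 faults
f=6: 6 faults
Smallest f with faults ≤ 7 is 3.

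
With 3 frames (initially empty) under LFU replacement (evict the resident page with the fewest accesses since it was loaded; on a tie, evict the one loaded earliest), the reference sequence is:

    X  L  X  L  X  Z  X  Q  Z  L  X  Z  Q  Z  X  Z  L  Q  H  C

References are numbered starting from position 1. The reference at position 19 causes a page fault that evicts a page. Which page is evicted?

Q

pos 1: X -> miss, frames (X)
pos 2: L -> miss, frames (X L)
pos 3: X -> hit
pos 4: L -> hit
pos 5: X -> hit
pos 6: Z -> miss, frames (X L Z)
pos 7: X -> hit
pos 8: Q -> miss, evict Z, frames (X L Q)
pos 9: Z -> miss, evict Q, frames (X L Z)
pos 10: L -> hit
pos 11: X -> hit
pos 12: Z -> hit
pos 13: Q -> miss, evict Z, frames (X L Q)
pos 14: Z -> miss, evict Q, frames (X L Z)
pos 15: X -> hit
pos 16: Z -> hit
pos 17: L -> hit
pos 18: Q -> miss, evict Z, frames (X L Q)
pos 19: H -> miss, evict Q, frames (X L H)
At position 19, page Q is evicted.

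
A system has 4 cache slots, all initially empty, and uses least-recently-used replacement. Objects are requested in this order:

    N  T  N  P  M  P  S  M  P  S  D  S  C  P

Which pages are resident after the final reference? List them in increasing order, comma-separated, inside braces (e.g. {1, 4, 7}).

N → fault, frames {N}
T → fault, frames {N,T}
N → hit
P → fault, frames {T,N,P}
M → fault, frames {T,N,P,M}
P → hit
S → fault, evict T, frames {N,M,P,S}
M → hit
P → hit
S → hit
D → fault, evict N, frames {M,P,S,D}
S → hit
C → fault, evict M, frames {P,D,S,C}
P → hit

{C, D, P, S}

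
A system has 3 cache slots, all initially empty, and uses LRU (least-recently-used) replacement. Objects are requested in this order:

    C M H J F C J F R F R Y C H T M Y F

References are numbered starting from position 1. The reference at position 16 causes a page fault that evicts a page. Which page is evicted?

pos 1: C: miss, frames {C}
pos 2: M: miss, frames {C,M}
pos 3: H: miss, frames {C,M,H}
pos 4: J: miss, evict C, frames {M,H,J}
pos 5: F: miss, evict M, frames {H,J,F}
pos 6: C: miss, evict H, frames {J,F,C}
pos 7: J: hit
pos 8: F: hit
pos 9: R: miss, evict C, frames {J,F,R}
pos 10: F: hit
pos 11: R: hit
pos 12: Y: miss, evict J, frames {F,R,Y}
pos 13: C: miss, evict F, frames {R,Y,C}
pos 14: H: miss, evict R, frames {Y,C,H}
pos 15: T: miss, evict Y, frames {C,H,T}
pos 16: M: miss, evict C, frames {H,T,M}
At position 16, page C is evicted.

C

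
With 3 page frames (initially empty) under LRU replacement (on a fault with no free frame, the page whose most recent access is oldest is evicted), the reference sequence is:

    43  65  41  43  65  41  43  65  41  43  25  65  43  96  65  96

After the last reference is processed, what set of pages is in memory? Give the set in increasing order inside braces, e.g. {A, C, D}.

43: miss, frames (43)
65: miss, frames (43 65)
41: miss, frames (43 65 41)
43: hit
65: hit
41: hit
43: hit
65: hit
41: hit
43: hit
25: miss, evict 65, frames (41 43 25)
65: miss, evict 41, frames (43 25 65)
43: hit
96: miss, evict 25, frames (65 43 96)
65: hit
96: hit

{43, 65, 96}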